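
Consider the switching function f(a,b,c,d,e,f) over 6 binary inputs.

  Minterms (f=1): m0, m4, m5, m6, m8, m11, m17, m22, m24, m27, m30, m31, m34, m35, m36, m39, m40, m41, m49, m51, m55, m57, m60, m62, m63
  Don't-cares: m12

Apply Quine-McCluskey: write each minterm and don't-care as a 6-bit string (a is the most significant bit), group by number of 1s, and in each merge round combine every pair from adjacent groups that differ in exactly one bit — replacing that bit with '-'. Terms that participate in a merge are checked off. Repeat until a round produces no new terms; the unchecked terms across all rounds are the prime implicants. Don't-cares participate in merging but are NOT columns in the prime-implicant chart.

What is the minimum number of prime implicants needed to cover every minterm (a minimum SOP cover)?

13

size-2^0 implicants → 000000(✓)  000100(✓)  000101(✓)  000110(✓)  001000(✓)  001011(✓)  001100(✓)  010001(✓)  010110(✓)  011000(✓)  011011(✓)  011110(✓)  011111(✓)  100010(✓)  100011(✓)  100100(✓)  100111(✓)  101000(✓)  101001(✓)  110001(✓)  110011(✓)  110111(✓)  111001(✓)  111100(✓)  111110(✓)  111111(✓)
size-2^1 implicants → -00100  -01000  -10001  -11110(✓)  -11111(✓)  0-0110  0-1000  0-1011  00-000(✓)  00-100(✓)  000-00(✓)  0001-0  00010-  001-00(✓)  01-110  011-11  01111-(✓)  1-0011(✓)  1-0111(✓)  1-1001  100-11(✓)  10001-  10100-  11-001  11-111  110-11(✓)  1100-1  1111-0  11111-(✓)
size-2^2 implicants → -1111-  00--00  1-0-11
Unchecked terms (primes): -00100, -01000, -10001, -1111-, 0-0110, 0-1000, 0-1011, 00--00, 0001-0, 00010-, 01-110, 011-11, 1-0-11, 1-1001, 10001-, 10100-, 11-001, 11-111, 1100-1, 1111-0
Minterm coverage:
  m0 ⊆ 00--00 [E]
  m4 ⊆ -00100,00--00,0001-0,00010-
  m5 ⊆ 00010- [E]
  m6 ⊆ 0-0110,0001-0
  m8 ⊆ -01000,0-1000,00--00
  m11 ⊆ 0-1011 [E]
  m17 ⊆ -10001 [E]
  m22 ⊆ 0-0110,01-110
  m24 ⊆ 0-1000 [E]
  m27 ⊆ 0-1011,011-11
  m30 ⊆ -1111-,01-110
  m31 ⊆ -1111-,011-11
  m34 ⊆ 10001- [E]
  m35 ⊆ 1-0-11,10001-
  m36 ⊆ -00100 [E]
  m39 ⊆ 1-0-11 [E]
  m40 ⊆ -01000,10100-
  m41 ⊆ 1-1001,10100-
  m49 ⊆ -10001,11-001,1100-1
  m51 ⊆ 1-0-11,1100-1
  m55 ⊆ 1-0-11,11-111
  m57 ⊆ 1-1001,11-001
  m60 ⊆ 1111-0 [E]
  m62 ⊆ -1111-,1111-0
  m63 ⊆ -1111-,11-111
E = {-00100, -10001, 0-1000, 0-1011, 00--00, 00010-, 1-0-11, 10001-, 1111-0}
Petrick residual → -01000, -1111-, 0-0110, 1-1001
Cover = b'c'de'f' + b'cd'e'f' + bc'd'e'f + bcde + a'c'def' + a'cd'e'f' + a'cd'ef + a'b'e'f' + a'b'c'de' + ac'ef + acd'e'f + ab'c'd'e + abcdf'  |cover|=13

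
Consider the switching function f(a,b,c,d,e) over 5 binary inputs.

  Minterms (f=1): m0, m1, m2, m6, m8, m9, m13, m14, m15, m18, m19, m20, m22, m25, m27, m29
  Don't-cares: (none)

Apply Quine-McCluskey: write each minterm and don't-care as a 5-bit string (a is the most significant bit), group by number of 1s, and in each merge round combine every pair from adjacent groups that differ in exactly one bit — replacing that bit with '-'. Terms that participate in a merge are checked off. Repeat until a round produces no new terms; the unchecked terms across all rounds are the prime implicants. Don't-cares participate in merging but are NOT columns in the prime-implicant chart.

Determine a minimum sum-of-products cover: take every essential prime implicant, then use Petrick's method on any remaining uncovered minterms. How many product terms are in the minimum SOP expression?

6

size-2^0 implicants → 00000(✓)  00001(✓)  00010(✓)  00110(✓)  01000(✓)  01001(✓)  01101(✓)  01110(✓)  01111(✓)  10010(✓)  10011(✓)  10100(✓)  10110(✓)  11001(✓)  11011(✓)  11101(✓)
size-2^1 implicants → -0010(✓)  -0110(✓)  -1001(✓)  -1101(✓)  0-000(✓)  0-001(✓)  0-110  00-10(✓)  000-0  0000-(✓)  01-01(✓)  0100-(✓)  011-1  0111-  1-011  10-10(✓)  1001-  101-0  11-01(✓)  110-1
size-2^2 implicants → -0-10  -1-01  0-00-
Unchecked terms (primes): -0-10, -1-01, 0-00-, 0-110, 000-0, 011-1, 0111-, 1-011, 1001-, 101-0, 110-1
Minterm coverage:
  m0 ⊆ 0-00-,000-0
  m1 ⊆ 0-00- [E]
  m2 ⊆ -0-10,000-0
  m6 ⊆ -0-10,0-110
  m8 ⊆ 0-00- [E]
  m9 ⊆ -1-01,0-00-
  m13 ⊆ -1-01,011-1
  m14 ⊆ 0-110,0111-
  m15 ⊆ 011-1,0111-
  m18 ⊆ -0-10,1001-
  m19 ⊆ 1-011,1001-
  m20 ⊆ 101-0 [E]
  m22 ⊆ -0-10,101-0
  m25 ⊆ -1-01,110-1
  m27 ⊆ 1-011,110-1
  m29 ⊆ -1-01 [E]
E = {-1-01, 0-00-, 101-0}
Petrick residual → -0-10, 0111-, 1-011
Cover = b'de' + bd'e + a'c'd' + a'bcd + ac'de + ab'ce'  |cover|=6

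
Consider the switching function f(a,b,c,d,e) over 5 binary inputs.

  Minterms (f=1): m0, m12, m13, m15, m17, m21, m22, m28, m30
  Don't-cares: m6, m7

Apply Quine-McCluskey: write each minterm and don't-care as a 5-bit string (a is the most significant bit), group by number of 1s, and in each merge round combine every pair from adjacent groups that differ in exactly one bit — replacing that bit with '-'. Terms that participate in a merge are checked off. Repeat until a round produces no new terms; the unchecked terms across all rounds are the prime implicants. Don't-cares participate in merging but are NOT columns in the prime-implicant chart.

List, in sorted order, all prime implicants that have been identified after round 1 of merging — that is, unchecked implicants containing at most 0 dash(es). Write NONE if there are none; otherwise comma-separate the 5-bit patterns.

00000

[col 0] 00000, 00110*, 00111*, 01100*, 01101*, 01111*, 10001*, 10101*, 10110*, 11100*, 11110*
[col 1] -0110, -1100, 0-111, 0011-, 011-1, 0110-, 1-110, 10-01, 111-0
Prime implicants: -0110, -1100, 0-111, 00000, 0011-, 011-1, 0110-, 1-110, 10-01, 111-0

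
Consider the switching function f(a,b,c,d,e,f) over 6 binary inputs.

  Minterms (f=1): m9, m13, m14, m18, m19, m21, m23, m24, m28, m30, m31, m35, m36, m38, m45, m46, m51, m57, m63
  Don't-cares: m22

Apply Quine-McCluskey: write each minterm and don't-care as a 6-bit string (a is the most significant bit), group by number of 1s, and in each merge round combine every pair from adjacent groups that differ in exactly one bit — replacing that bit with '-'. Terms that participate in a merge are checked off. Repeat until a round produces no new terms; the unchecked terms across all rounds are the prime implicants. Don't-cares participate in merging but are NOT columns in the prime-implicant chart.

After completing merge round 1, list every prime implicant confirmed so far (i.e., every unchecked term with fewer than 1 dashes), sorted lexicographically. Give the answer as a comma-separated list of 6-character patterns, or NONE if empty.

Round 0: 001001✓ 001101✓ 001110✓ 010010✓ 010011✓ 010101✓ 010110✓ 010111✓ 011000✓ 011100✓ 011110✓ 011111✓ 100011✓ 100100✓ 100110✓ 101101✓ 101110✓ 110011✓ 111001 111111✓
Round 1: -01101 -01110 -10011 -11111 0-1110 001-01 01-110✓ 01-111✓ 010-10✓ 010-11✓ 01001-✓ 0101-1 01011-✓ 011-00 0111-0 01111-✓ 1-0011 10-110 1001-0
Round 2: 01-11- 010-1-
PIs = {-01101, -01110, -10011, -11111, 0-1110, 001-01, 01-11-, 010-1-, 0101-1, 011-00, 0111-0, 1-0011, 10-110, 1001-0, 111001}

111001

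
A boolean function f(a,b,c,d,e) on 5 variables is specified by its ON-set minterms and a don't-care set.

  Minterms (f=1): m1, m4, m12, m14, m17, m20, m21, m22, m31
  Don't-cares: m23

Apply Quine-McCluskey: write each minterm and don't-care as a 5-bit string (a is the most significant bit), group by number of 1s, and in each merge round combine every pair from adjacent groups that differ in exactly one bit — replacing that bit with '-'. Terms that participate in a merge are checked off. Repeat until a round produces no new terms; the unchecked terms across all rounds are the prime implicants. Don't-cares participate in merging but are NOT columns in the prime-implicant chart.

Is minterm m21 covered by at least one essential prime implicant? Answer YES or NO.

YES

[col 0] 00001*, 00100*, 01100*, 01110*, 10001*, 10100*, 10101*, 10110*, 10111*, 11111*
[col 1] -0001, -0100, 0-100, 011-0, 1-111, 10-01, 101-0*, 101-1*, 1010-*, 1011-*
[col 2] 101--
Prime implicants: -0001, -0100, 0-100, 011-0, 1-111, 10-01, 101--
PI chart (minterm → PIs covering it):
  1 | -0001  (sole → essential)
  4 | -0100,0-100
  12 | 0-100,011-0
  14 | 011-0  (sole → essential)
  17 | -0001,10-01
  20 | -0100,101--
  21 | 10-01,101--
  22 | 101--  (sole → essential)
  31 | 1-111  (sole → essential)
Essential prime implicants: -0001, 011-0, 1-111, 101--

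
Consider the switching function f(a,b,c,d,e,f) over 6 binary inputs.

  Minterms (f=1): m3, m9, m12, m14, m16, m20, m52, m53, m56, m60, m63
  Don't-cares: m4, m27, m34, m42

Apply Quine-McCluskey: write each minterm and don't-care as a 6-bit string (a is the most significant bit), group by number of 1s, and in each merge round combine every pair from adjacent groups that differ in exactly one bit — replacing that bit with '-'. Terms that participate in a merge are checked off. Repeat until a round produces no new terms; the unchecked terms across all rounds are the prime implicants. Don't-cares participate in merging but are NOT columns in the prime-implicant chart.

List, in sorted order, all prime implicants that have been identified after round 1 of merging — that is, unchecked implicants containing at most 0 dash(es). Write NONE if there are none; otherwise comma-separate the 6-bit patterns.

000011, 001001, 011011, 111111

size-2^0 implicants → 000011  000100(✓)  001001  001100(✓)  001110(✓)  010000(✓)  010100(✓)  011011  100010(✓)  101010(✓)  110100(✓)  110101(✓)  111000(✓)  111100(✓)  111111
size-2^1 implicants → -10100  0-0100  00-100  0011-0  010-00  10-010  11-100  11010-  111-00
Unchecked terms (primes): -10100, 0-0100, 00-100, 000011, 001001, 0011-0, 010-00, 011011, 10-010, 11-100, 11010-, 111-00, 111111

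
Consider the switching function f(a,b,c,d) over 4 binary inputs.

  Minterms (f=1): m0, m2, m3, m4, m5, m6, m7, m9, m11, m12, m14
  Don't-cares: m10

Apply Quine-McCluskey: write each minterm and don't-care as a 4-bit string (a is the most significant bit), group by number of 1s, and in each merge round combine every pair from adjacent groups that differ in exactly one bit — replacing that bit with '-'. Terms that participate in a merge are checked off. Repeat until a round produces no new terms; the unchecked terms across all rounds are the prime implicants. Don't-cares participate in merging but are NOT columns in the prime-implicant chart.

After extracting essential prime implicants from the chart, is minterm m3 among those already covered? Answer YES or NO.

Round 0: 0000✓ 0010✓ 0011✓ 0100✓ 0101✓ 0110✓ 0111✓ 1001✓ 1010✓ 1011✓ 1100✓ 1110✓
Round 1: -010✓ -011✓ -100✓ -110✓ 0-00✓ 0-10✓ 0-11✓ 00-0✓ 001-✓ 01-0✓ 01-1✓ 010-✓ 011-✓ 1-10✓ 10-1 101-✓ 11-0✓
Round 2: --10 -01- -1-0 0--0 0-1- 01--
PIs = {--10, -01-, -1-0, 0--0, 0-1-, 01--, 10-1}
Coverage chart:
  m0: 0--0 ←essential
  m2: --10,-01-,0--0,0-1-
  m3: -01-,0-1-
  m4: -1-0,0--0,01--
  m5: 01-- ←essential
  m6: --10,-1-0,0--0,0-1-,01--
  m7: 0-1-,01--
  m9: 10-1 ←essential
  m11: -01-,10-1
  m12: -1-0 ←essential
  m14: --10,-1-0
Essential: -1-0, 0--0, 01--, 10-1

NO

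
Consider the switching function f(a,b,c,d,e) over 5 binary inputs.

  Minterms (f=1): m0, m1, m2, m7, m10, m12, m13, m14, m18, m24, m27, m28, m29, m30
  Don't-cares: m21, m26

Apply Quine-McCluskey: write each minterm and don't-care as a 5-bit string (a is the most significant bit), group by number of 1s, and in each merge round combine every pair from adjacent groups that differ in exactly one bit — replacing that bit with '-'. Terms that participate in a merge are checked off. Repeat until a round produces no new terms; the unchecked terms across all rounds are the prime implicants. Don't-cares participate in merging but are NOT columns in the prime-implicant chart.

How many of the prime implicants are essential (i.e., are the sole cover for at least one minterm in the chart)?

[col 0] 00000*, 00001*, 00010*, 00111, 01010*, 01100*, 01101*, 01110*, 10010*, 10101*, 11000*, 11010*, 11011*, 11100*, 11101*, 11110*
[col 1] -0010*, -1010*, -1100*, -1101*, -1110*, 0-010*, 000-0, 0000-, 01-10*, 011-0*, 0110-*, 1-010*, 1-101, 11-00*, 11-10*, 110-0*, 1101-, 111-0*, 1110-*
[col 2] --010, -1-10, -11-0, -110-, 11--0
Prime implicants: --010, -1-10, -11-0, -110-, 000-0, 0000-, 00111, 1-101, 11--0, 1101-
PI chart (minterm → PIs covering it):
  0 | 000-0,0000-
  1 | 0000-  (sole → essential)
  2 | --010,000-0
  7 | 00111  (sole → essential)
  10 | --010,-1-10
  12 | -11-0,-110-
  13 | -110-  (sole → essential)
  14 | -1-10,-11-0
  18 | --010  (sole → essential)
  24 | 11--0  (sole → essential)
  27 | 1101-  (sole → essential)
  28 | -11-0,-110-,11--0
  29 | -110-,1-101
  30 | -1-10,-11-0,11--0
Essential prime implicants: --010, -110-, 0000-, 00111, 11--0, 1101-

6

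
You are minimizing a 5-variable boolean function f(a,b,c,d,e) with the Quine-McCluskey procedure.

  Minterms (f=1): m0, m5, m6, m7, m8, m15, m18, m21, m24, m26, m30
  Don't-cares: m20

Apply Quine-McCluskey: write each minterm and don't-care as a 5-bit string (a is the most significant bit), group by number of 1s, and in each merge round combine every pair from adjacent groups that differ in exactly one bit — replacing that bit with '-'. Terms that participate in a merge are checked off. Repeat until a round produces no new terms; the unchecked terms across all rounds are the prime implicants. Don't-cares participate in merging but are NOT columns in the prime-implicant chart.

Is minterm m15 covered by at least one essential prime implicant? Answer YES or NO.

YES

Round 0: 00000✓ 00101✓ 00110✓ 00111✓ 01000✓ 01111✓ 10010✓ 10100✓ 10101✓ 11000✓ 11010✓ 11110✓
Round 1: -0101 -1000 0-000 0-111 001-1 0011- 1-010 1010- 11-10 110-0
PIs = {-0101, -1000, 0-000, 0-111, 001-1, 0011-, 1-010, 1010-, 11-10, 110-0}
Coverage chart:
  m0: 0-000 ←essential
  m5: -0101,001-1
  m6: 0011- ←essential
  m7: 0-111,001-1,0011-
  m8: -1000,0-000
  m15: 0-111 ←essential
  m18: 1-010 ←essential
  m21: -0101,1010-
  m24: -1000,110-0
  m26: 1-010,11-10,110-0
  m30: 11-10 ←essential
Essential: 0-000, 0-111, 0011-, 1-010, 11-10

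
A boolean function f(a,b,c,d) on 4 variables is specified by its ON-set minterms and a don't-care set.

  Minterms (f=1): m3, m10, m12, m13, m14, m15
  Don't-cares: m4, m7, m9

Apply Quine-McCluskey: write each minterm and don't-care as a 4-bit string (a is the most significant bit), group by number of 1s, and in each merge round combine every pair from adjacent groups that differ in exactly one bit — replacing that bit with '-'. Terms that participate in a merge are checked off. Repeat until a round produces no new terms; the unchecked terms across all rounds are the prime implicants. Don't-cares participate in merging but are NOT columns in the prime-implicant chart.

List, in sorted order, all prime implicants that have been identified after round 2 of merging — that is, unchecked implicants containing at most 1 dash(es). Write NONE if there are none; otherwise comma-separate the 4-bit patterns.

-100, -111, 0-11, 1-01, 1-10

[col 0] 0011*, 0100*, 0111*, 1001*, 1010*, 1100*, 1101*, 1110*, 1111*
[col 1] -100, -111, 0-11, 1-01, 1-10, 11-0*, 11-1*, 110-*, 111-*
[col 2] 11--
Prime implicants: -100, -111, 0-11, 1-01, 1-10, 11--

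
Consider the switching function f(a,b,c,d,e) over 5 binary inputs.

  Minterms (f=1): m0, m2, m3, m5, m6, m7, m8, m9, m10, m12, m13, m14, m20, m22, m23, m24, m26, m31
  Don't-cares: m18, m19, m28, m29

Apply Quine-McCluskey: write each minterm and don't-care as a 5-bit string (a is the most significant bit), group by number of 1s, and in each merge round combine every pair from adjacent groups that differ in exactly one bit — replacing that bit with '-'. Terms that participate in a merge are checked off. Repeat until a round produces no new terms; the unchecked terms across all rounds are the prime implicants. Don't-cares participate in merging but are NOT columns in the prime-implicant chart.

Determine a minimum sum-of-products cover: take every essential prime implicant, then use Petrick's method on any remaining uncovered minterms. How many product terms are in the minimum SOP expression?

8

[col 0] 00000*, 00010*, 00011*, 00101*, 00110*, 00111*, 01000*, 01001*, 01010*, 01100*, 01101*, 01110*, 10010*, 10011*, 10100*, 10110*, 10111*, 11000*, 11010*, 11100*, 11101*, 11111*
[col 1] -0010*, -0011*, -0110*, -0111*, -1000*, -1010*, -1100*, -1101*, 0-000*, 0-010*, 0-101, 0-110*, 00-10*, 00-11*, 000-0*, 0001-*, 001-1, 0011-*, 01-00*, 01-01*, 01-10*, 010-0*, 0100-*, 011-0*, 0110-*, 1-010*, 1-100, 1-111, 10-10*, 10-11*, 1001-*, 101-0, 1011-*, 11-00*, 110-0*, 111-1, 1110-*
[col 2] --010, -0-10*, -0-11*, -001-*, -011-*, -1-00, -10-0, -110-, 0--10, 0-0-0, 00-1-*, 01--0, 01-0-, 10-1-*
[col 3] -0-1-
Prime implicants: --010, -0-1-, -1-00, -10-0, -110-, 0--10, 0-0-0, 0-101, 001-1, 01--0, 01-0-, 1-100, 1-111, 101-0, 111-1
PI chart (minterm → PIs covering it):
  0 | 0-0-0  (sole → essential)
  2 | --010,-0-1-,0--10,0-0-0
  3 | -0-1-  (sole → essential)
  5 | 0-101,001-1
  6 | -0-1-,0--10
  7 | -0-1-,001-1
  8 | -1-00,-10-0,0-0-0,01--0,01-0-
  9 | 01-0-  (sole → essential)
  10 | --010,-10-0,0--10,0-0-0,01--0
  12 | -1-00,-110-,01--0,01-0-
  13 | -110-,0-101,01-0-
  14 | 0--10,01--0
  20 | 1-100,101-0
  22 | -0-1-,101-0
  23 | -0-1-,1-111
  24 | -1-00,-10-0
  26 | --010,-10-0
  31 | 1-111,111-1
Essential prime implicants: -0-1-, 0-0-0, 01-0-
Petrick residual → -10-0, 0--10, 0-101, 1-100, 1-111
Minimum SOP uses 8 PIs: b'd + bc'e' + a'de' + a'c'e' + a'cd'e + a'bd' + acd'e' + acde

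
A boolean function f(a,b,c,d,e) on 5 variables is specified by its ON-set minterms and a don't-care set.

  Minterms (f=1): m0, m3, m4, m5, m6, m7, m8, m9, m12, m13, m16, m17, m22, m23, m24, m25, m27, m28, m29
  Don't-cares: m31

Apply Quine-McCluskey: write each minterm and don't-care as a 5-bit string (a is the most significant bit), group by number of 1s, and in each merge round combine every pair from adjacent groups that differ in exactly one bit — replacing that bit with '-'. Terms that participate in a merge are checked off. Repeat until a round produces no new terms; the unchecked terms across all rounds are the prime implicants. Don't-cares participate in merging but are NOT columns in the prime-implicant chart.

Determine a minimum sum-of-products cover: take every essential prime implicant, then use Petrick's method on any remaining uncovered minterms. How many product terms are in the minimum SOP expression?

Round 0: 00000✓ 00011✓ 00100✓ 00101✓ 00110✓ 00111✓ 01000✓ 01001✓ 01100✓ 01101✓ 10000✓ 10001✓ 10110✓ 10111✓ 11000✓ 11001✓ 11011✓ 11100✓ 11101✓ 11111✓
Round 1: -0000✓ -0110✓ -0111✓ -1000✓ -1001✓ -1100✓ -1101✓ 0-000✓ 0-100✓ 0-101✓ 00-00✓ 00-11 001-0✓ 001-1✓ 0010-✓ 0011-✓ 01-00✓ 01-01✓ 0100-✓ 0110-✓ 1-000✓ 1-001✓ 1-111 1000-✓ 1011-✓ 11-00✓ 11-01✓ 11-11✓ 110-1✓ 1100-✓ 111-1✓ 1110-✓
Round 2: --000 -011- -1-00✓ -1-01✓ -100-✓ -110-✓ 0--00 0-10- 001-- 01-0-✓ 1-00- 11--1 11-0-✓
Round 3: -1-0-
PIs = {--000, -011-, -1-0-, 0--00, 0-10-, 00-11, 001--, 1-00-, 1-111, 11--1}
Coverage chart:
  m0: --000,0--00
  m3: 00-11 ←essential
  m4: 0--00,0-10-,001--
  m5: 0-10-,001--
  m6: -011-,001--
  m7: -011-,00-11,001--
  m8: --000,-1-0-,0--00
  m9: -1-0- ←essential
  m12: -1-0-,0--00,0-10-
  m13: -1-0-,0-10-
  m16: --000,1-00-
  m17: 1-00- ←essential
  m22: -011- ←essential
  m23: -011-,1-111
  m24: --000,-1-0-,1-00-
  m25: -1-0-,1-00-,11--1
  m27: 11--1 ←essential
  m28: -1-0- ←essential
  m29: -1-0-,11--1
Essential: -011-, -1-0-, 00-11, 1-00-, 11--1
Petrick residual → --000, 0-10-
Min cover (7 terms): c'd'e' + b'cd + bd' + a'cd' + a'b'de + ac'd' + abe

7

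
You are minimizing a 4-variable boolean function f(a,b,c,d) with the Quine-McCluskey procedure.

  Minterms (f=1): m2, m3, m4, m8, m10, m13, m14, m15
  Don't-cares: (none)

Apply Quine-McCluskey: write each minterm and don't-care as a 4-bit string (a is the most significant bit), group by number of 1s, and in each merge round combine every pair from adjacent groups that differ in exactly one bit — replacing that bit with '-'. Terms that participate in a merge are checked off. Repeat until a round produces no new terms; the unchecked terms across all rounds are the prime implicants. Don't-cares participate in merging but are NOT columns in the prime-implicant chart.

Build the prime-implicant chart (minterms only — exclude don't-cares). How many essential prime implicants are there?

size-2^0 implicants → 0010(✓)  0011(✓)  0100  1000(✓)  1010(✓)  1101(✓)  1110(✓)  1111(✓)
size-2^1 implicants → -010  001-  1-10  10-0  11-1  111-
Unchecked terms (primes): -010, 001-, 0100, 1-10, 10-0, 11-1, 111-
Minterm coverage:
  m2 ⊆ -010,001-
  m3 ⊆ 001- [E]
  m4 ⊆ 0100 [E]
  m8 ⊆ 10-0 [E]
  m10 ⊆ -010,1-10,10-0
  m13 ⊆ 11-1 [E]
  m14 ⊆ 1-10,111-
  m15 ⊆ 11-1,111-
E = {001-, 0100, 10-0, 11-1}

4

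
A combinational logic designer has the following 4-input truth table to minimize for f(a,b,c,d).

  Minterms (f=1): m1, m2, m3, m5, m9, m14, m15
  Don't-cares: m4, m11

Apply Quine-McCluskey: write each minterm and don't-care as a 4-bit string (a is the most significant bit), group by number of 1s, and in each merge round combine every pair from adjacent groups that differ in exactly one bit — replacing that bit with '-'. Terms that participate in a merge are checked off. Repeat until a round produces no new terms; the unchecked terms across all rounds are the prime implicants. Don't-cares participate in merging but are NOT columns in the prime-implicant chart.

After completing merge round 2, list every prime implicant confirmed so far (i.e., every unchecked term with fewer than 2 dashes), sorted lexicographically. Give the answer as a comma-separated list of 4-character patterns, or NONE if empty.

0-01, 001-, 010-, 1-11, 111-

[col 0] 0001*, 0010*, 0011*, 0100*, 0101*, 1001*, 1011*, 1110*, 1111*
[col 1] -001*, -011*, 0-01, 00-1*, 001-, 010-, 1-11, 10-1*, 111-
[col 2] -0-1
Prime implicants: -0-1, 0-01, 001-, 010-, 1-11, 111-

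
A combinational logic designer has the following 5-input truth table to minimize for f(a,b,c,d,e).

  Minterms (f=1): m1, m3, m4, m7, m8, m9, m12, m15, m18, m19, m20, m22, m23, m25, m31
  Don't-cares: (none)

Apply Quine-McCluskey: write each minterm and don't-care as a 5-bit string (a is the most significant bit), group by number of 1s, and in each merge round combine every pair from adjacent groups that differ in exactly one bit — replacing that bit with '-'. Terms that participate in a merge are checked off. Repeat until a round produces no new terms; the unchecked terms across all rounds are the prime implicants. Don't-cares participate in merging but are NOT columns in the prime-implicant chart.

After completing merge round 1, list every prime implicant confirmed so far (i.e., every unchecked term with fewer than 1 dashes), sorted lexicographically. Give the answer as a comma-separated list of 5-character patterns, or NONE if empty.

NONE

Round 0: 00001✓ 00011✓ 00100✓ 00111✓ 01000✓ 01001✓ 01100✓ 01111✓ 10010✓ 10011✓ 10100✓ 10110✓ 10111✓ 11001✓ 11111✓
Round 1: -0011✓ -0100 -0111✓ -1001 -1111✓ 0-001 0-100 0-111✓ 00-11✓ 000-1 01-00 0100- 1-111✓ 10-10✓ 10-11✓ 1001-✓ 101-0 1011-✓
Round 2: --111 -0-11 10-1-
PIs = {--111, -0-11, -0100, -1001, 0-001, 0-100, 000-1, 01-00, 0100-, 10-1-, 101-0}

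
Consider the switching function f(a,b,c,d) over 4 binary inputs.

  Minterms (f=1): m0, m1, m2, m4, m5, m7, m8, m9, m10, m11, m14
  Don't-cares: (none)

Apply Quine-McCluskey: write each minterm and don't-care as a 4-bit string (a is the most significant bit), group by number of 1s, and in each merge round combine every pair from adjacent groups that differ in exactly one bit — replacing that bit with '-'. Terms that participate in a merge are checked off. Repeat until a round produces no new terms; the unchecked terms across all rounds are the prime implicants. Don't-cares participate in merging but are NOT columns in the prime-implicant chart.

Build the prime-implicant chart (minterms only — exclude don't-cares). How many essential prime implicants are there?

[col 0] 0000*, 0001*, 0010*, 0100*, 0101*, 0111*, 1000*, 1001*, 1010*, 1011*, 1110*
[col 1] -000*, -001*, -010*, 0-00*, 0-01*, 00-0*, 000-*, 01-1, 010-*, 1-10, 10-0*, 10-1*, 100-*, 101-*
[col 2] -0-0, -00-, 0-0-, 10--
Prime implicants: -0-0, -00-, 0-0-, 01-1, 1-10, 10--
PI chart (minterm → PIs covering it):
  0 | -0-0,-00-,0-0-
  1 | -00-,0-0-
  2 | -0-0  (sole → essential)
  4 | 0-0-  (sole → essential)
  5 | 0-0-,01-1
  7 | 01-1  (sole → essential)
  8 | -0-0,-00-,10--
  9 | -00-,10--
  10 | -0-0,1-10,10--
  11 | 10--  (sole → essential)
  14 | 1-10  (sole → essential)
Essential prime implicants: -0-0, 0-0-, 01-1, 1-10, 10--

5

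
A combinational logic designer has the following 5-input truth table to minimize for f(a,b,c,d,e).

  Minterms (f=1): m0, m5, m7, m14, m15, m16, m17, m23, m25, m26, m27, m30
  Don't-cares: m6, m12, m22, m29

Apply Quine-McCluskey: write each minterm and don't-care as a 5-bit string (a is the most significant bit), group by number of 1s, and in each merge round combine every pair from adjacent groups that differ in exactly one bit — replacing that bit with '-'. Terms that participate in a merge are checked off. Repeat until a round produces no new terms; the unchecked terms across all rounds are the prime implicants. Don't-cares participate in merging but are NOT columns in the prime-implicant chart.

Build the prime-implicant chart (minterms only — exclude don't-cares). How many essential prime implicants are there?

4

size-2^0 implicants → 00000(✓)  00101(✓)  00110(✓)  00111(✓)  01100(✓)  01110(✓)  01111(✓)  10000(✓)  10001(✓)  10110(✓)  10111(✓)  11001(✓)  11010(✓)  11011(✓)  11101(✓)  11110(✓)
size-2^1 implicants → -0000  -0110(✓)  -0111(✓)  -1110(✓)  0-110(✓)  0-111(✓)  001-1  0011-(✓)  011-0  0111-(✓)  1-001  1-110(✓)  1000-  1011-(✓)  11-01  11-10  110-1  1101-
size-2^2 implicants → --110  -011-  0-11-
Unchecked terms (primes): --110, -0000, -011-, 0-11-, 001-1, 011-0, 1-001, 1000-, 11-01, 11-10, 110-1, 1101-
Minterm coverage:
  m0 ⊆ -0000 [E]
  m5 ⊆ 001-1 [E]
  m7 ⊆ -011-,0-11-,001-1
  m14 ⊆ --110,0-11-,011-0
  m15 ⊆ 0-11- [E]
  m16 ⊆ -0000,1000-
  m17 ⊆ 1-001,1000-
  m23 ⊆ -011- [E]
  m25 ⊆ 1-001,11-01,110-1
  m26 ⊆ 11-10,1101-
  m27 ⊆ 110-1,1101-
  m30 ⊆ --110,11-10
E = {-0000, -011-, 0-11-, 001-1}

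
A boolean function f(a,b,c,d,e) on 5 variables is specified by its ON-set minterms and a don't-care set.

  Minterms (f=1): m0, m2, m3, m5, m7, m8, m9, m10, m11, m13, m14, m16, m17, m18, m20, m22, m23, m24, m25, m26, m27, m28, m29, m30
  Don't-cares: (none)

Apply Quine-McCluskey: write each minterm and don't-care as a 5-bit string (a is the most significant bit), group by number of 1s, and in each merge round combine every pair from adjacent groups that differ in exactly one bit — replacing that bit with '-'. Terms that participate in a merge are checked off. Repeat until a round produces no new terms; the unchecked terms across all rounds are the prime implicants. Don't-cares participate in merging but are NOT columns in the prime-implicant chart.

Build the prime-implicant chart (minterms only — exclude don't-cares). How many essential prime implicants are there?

5

[col 0] 00000*, 00010*, 00011*, 00101*, 00111*, 01000*, 01001*, 01010*, 01011*, 01101*, 01110*, 10000*, 10001*, 10010*, 10100*, 10110*, 10111*, 11000*, 11001*, 11010*, 11011*, 11100*, 11101*, 11110*
[col 1] -0000*, -0010*, -0111, -1000*, -1001*, -1010*, -1011*, -1101*, -1110*, 0-000*, 0-010*, 0-011*, 0-101, 00-11, 000-0*, 0001-*, 001-1, 01-01*, 01-10*, 010-0*, 010-1*, 0100-*, 0101-*, 1-000*, 1-001*, 1-010*, 1-100*, 1-110*, 10-00*, 10-10*, 100-0*, 1000-*, 101-0*, 1011-, 11-00*, 11-01*, 11-10*, 110-0*, 110-1*, 1100-*, 1101-*, 111-0*, 1110-*
[col 2] --000*, --010*, -00-0*, -1-01, -1-10, -10-0*, -10-1*, -100-*, -101-*, 0-0-0*, 0-01-, 010--*, 1--00*, 1--10*, 1-0-0*, 1-00-, 1-1-0*, 10--0*, 11--0*, 11-0-, 110--*
[col 3] --0-0, -10--, 1---0
Prime implicants: --0-0, -0111, -1-01, -1-10, -10--, 0-01-, 0-101, 00-11, 001-1, 1---0, 1-00-, 1011-, 11-0-
PI chart (minterm → PIs covering it):
  0 | --0-0  (sole → essential)
  2 | --0-0,0-01-
  3 | 0-01-,00-11
  5 | 0-101,001-1
  7 | -0111,00-11,001-1
  8 | --0-0,-10--
  9 | -1-01,-10--
  10 | --0-0,-1-10,-10--,0-01-
  11 | -10--,0-01-
  13 | -1-01,0-101
  14 | -1-10  (sole → essential)
  16 | --0-0,1---0,1-00-
  17 | 1-00-  (sole → essential)
  18 | --0-0,1---0
  20 | 1---0  (sole → essential)
  22 | 1---0,1011-
  23 | -0111,1011-
  24 | --0-0,-10--,1---0,1-00-,11-0-
  25 | -1-01,-10--,1-00-,11-0-
  26 | --0-0,-1-10,-10--,1---0
  27 | -10--  (sole → essential)
  28 | 1---0,11-0-
  29 | -1-01,11-0-
  30 | -1-10,1---0
Essential prime implicants: --0-0, -1-10, -10--, 1---0, 1-00-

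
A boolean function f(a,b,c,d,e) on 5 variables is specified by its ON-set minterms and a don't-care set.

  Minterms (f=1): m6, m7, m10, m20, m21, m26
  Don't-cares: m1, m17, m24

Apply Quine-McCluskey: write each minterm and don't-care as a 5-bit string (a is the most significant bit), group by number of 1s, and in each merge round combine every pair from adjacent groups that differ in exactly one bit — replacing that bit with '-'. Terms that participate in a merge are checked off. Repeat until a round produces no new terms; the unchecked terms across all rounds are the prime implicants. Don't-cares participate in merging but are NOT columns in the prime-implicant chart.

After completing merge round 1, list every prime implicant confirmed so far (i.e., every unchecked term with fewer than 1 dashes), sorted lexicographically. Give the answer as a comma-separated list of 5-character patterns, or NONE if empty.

NONE

size-2^0 implicants → 00001(✓)  00110(✓)  00111(✓)  01010(✓)  10001(✓)  10100(✓)  10101(✓)  11000(✓)  11010(✓)
size-2^1 implicants → -0001  -1010  0011-  10-01  1010-  110-0
Unchecked terms (primes): -0001, -1010, 0011-, 10-01, 1010-, 110-0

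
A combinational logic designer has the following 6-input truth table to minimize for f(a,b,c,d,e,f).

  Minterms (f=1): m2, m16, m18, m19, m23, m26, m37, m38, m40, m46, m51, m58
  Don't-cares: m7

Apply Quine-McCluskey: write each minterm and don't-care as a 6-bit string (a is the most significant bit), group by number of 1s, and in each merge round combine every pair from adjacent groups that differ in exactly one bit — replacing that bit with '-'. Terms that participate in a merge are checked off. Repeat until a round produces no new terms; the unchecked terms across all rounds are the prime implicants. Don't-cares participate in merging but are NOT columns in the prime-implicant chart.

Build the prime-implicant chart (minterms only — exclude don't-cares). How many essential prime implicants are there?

size-2^0 implicants → 000010(✓)  000111(✓)  010000(✓)  010010(✓)  010011(✓)  010111(✓)  011010(✓)  100101  100110(✓)  101000  101110(✓)  110011(✓)  111010(✓)
size-2^1 implicants → -10011  -11010  0-0010  0-0111  01-010  010-11  0100-0  01001-  10-110
Unchecked terms (primes): -10011, -11010, 0-0010, 0-0111, 01-010, 010-11, 0100-0, 01001-, 10-110, 100101, 101000
Minterm coverage:
  m2 ⊆ 0-0010 [E]
  m16 ⊆ 0100-0 [E]
  m18 ⊆ 0-0010,01-010,0100-0,01001-
  m19 ⊆ -10011,010-11,01001-
  m23 ⊆ 0-0111,010-11
  m26 ⊆ -11010,01-010
  m37 ⊆ 100101 [E]
  m38 ⊆ 10-110 [E]
  m40 ⊆ 101000 [E]
  m46 ⊆ 10-110 [E]
  m51 ⊆ -10011 [E]
  m58 ⊆ -11010 [E]
E = {-10011, -11010, 0-0010, 0100-0, 10-110, 100101, 101000}

7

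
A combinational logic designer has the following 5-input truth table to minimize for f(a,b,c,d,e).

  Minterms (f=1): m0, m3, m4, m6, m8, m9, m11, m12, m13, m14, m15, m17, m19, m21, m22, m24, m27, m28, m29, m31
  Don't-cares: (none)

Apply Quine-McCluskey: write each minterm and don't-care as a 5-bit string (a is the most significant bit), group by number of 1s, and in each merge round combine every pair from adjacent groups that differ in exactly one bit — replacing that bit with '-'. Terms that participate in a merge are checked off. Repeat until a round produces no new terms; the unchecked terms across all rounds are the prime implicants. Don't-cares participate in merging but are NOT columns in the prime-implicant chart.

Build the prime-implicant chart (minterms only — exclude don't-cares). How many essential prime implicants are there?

[col 0] 00000*, 00011*, 00100*, 00110*, 01000*, 01001*, 01011*, 01100*, 01101*, 01110*, 01111*, 10001*, 10011*, 10101*, 10110*, 11000*, 11011*, 11100*, 11101*, 11111*
[col 1] -0011*, -0110, -1000*, -1011*, -1100*, -1101*, -1111*, 0-000*, 0-011*, 0-100*, 0-110*, 00-00*, 001-0*, 01-00*, 01-01*, 01-11*, 010-1*, 0100-*, 011-0*, 011-1*, 0110-*, 0111-*, 1-011*, 1-101, 10-01, 100-1, 11-00*, 11-11*, 111-1*, 1110-*
[col 2] --011, -1-00, -1-11, -11-1, -110-, 0--00, 0-1-0, 01--1, 01-0-, 011--
Prime implicants: --011, -0110, -1-00, -1-11, -11-1, -110-, 0--00, 0-1-0, 01--1, 01-0-, 011--, 1-101, 10-01, 100-1
PI chart (minterm → PIs covering it):
  0 | 0--00  (sole → essential)
  3 | --011  (sole → essential)
  4 | 0--00,0-1-0
  6 | -0110,0-1-0
  8 | -1-00,0--00,01-0-
  9 | 01--1,01-0-
  11 | --011,-1-11,01--1
  12 | -1-00,-110-,0--00,0-1-0,01-0-,011--
  13 | -11-1,-110-,01--1,01-0-,011--
  14 | 0-1-0,011--
  15 | -1-11,-11-1,01--1,011--
  17 | 10-01,100-1
  19 | --011,100-1
  21 | 1-101,10-01
  22 | -0110  (sole → essential)
  24 | -1-00  (sole → essential)
  27 | --011,-1-11
  28 | -1-00,-110-
  29 | -11-1,-110-,1-101
  31 | -1-11,-11-1
Essential prime implicants: --011, -0110, -1-00, 0--00

4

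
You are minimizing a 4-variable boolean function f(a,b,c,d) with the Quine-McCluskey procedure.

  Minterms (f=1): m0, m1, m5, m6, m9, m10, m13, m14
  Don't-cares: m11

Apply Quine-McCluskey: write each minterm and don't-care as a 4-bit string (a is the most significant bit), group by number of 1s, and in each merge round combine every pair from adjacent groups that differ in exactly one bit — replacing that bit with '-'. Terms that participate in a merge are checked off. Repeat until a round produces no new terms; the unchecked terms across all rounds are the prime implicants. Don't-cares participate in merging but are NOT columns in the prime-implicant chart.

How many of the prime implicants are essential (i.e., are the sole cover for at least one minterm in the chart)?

[col 0] 0000*, 0001*, 0101*, 0110*, 1001*, 1010*, 1011*, 1101*, 1110*
[col 1] -001*, -101*, -110, 0-01*, 000-, 1-01*, 1-10, 10-1, 101-
[col 2] --01
Prime implicants: --01, -110, 000-, 1-10, 10-1, 101-
PI chart (minterm → PIs covering it):
  0 | 000-  (sole → essential)
  1 | --01,000-
  5 | --01  (sole → essential)
  6 | -110  (sole → essential)
  9 | --01,10-1
  10 | 1-10,101-
  13 | --01  (sole → essential)
  14 | -110,1-10
Essential prime implicants: --01, -110, 000-

3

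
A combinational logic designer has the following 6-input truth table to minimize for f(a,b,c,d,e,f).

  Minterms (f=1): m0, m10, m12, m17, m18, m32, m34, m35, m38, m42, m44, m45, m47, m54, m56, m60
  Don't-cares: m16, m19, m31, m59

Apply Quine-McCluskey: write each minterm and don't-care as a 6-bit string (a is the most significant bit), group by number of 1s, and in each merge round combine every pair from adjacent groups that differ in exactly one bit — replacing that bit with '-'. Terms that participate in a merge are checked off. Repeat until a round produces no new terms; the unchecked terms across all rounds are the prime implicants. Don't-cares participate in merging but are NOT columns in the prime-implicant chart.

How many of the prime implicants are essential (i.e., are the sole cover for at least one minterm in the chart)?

[col 0] 000000*, 001010*, 001100*, 010000*, 010001*, 010010*, 010011*, 011111, 100000*, 100010*, 100011*, 100110*, 101010*, 101100*, 101101*, 101111*, 110110*, 111000*, 111011, 111100*
[col 1] -00000, -01010, -01100, 0-0000, 0100-0*, 0100-1*, 01000-*, 01001-*, 1-0110, 1-1100, 10-010, 100-10, 1000-0, 10001-, 1011-1, 10110-, 111-00
[col 2] 0100--
Prime implicants: -00000, -01010, -01100, 0-0000, 0100--, 011111, 1-0110, 1-1100, 10-010, 100-10, 1000-0, 10001-, 1011-1, 10110-, 111-00, 111011
PI chart (minterm → PIs covering it):
  0 | -00000,0-0000
  10 | -01010  (sole → essential)
  12 | -01100  (sole → essential)
  17 | 0100--  (sole → essential)
  18 | 0100--  (sole → essential)
  32 | -00000,1000-0
  34 | 10-010,100-10,1000-0,10001-
  35 | 10001-  (sole → essential)
  38 | 1-0110,100-10
  42 | -01010,10-010
  44 | -01100,1-1100,10110-
  45 | 1011-1,10110-
  47 | 1011-1  (sole → essential)
  54 | 1-0110  (sole → essential)
  56 | 111-00  (sole → essential)
  60 | 1-1100,111-00
Essential prime implicants: -01010, -01100, 0100--, 1-0110, 10001-, 1011-1, 111-00

7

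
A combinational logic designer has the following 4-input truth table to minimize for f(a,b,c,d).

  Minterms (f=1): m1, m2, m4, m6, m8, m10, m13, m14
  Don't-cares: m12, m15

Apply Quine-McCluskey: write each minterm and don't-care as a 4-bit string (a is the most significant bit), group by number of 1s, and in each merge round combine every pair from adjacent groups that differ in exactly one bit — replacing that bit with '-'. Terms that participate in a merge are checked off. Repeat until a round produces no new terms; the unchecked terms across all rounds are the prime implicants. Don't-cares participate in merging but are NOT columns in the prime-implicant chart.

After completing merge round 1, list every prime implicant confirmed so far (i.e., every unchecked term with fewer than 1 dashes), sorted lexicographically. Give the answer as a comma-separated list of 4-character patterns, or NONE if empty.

Round 0: 0001 0010✓ 0100✓ 0110✓ 1000✓ 1010✓ 1100✓ 1101✓ 1110✓ 1111✓
Round 1: -010✓ -100✓ -110✓ 0-10✓ 01-0✓ 1-00✓ 1-10✓ 10-0✓ 11-0✓ 11-1✓ 110-✓ 111-✓
Round 2: --10 -1-0 1--0 11--
PIs = {--10, -1-0, 0001, 1--0, 11--}

0001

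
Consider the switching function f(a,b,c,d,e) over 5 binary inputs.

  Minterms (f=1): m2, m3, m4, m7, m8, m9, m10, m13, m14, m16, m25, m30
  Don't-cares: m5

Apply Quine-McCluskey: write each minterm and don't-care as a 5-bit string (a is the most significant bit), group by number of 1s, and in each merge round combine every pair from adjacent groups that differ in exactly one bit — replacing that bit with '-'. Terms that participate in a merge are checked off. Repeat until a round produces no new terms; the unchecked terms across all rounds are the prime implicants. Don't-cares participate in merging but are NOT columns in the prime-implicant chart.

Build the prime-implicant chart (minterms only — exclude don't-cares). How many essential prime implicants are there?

[col 0] 00010*, 00011*, 00100*, 00101*, 00111*, 01000*, 01001*, 01010*, 01101*, 01110*, 10000, 11001*, 11110*
[col 1] -1001, -1110, 0-010, 0-101, 00-11, 0001-, 001-1, 0010-, 01-01, 01-10, 010-0, 0100-
Prime implicants: -1001, -1110, 0-010, 0-101, 00-11, 0001-, 001-1, 0010-, 01-01, 01-10, 010-0, 0100-, 10000
PI chart (minterm → PIs covering it):
  2 | 0-010,0001-
  3 | 00-11,0001-
  4 | 0010-  (sole → essential)
  7 | 00-11,001-1
  8 | 010-0,0100-
  9 | -1001,01-01,0100-
  10 | 0-010,01-10,010-0
  13 | 0-101,01-01
  14 | -1110,01-10
  16 | 10000  (sole → essential)
  25 | -1001  (sole → essential)
  30 | -1110  (sole → essential)
Essential prime implicants: -1001, -1110, 0010-, 10000

4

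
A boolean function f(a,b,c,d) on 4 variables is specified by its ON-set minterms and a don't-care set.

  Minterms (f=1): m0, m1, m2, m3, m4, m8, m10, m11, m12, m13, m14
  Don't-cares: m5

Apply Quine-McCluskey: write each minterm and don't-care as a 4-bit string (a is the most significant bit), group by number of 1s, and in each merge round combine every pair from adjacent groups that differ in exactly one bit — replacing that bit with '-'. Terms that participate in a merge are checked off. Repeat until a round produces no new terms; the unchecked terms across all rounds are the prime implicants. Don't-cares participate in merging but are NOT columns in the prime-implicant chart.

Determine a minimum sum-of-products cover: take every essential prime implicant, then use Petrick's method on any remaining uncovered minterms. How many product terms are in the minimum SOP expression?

4

[col 0] 0000*, 0001*, 0010*, 0011*, 0100*, 0101*, 1000*, 1010*, 1011*, 1100*, 1101*, 1110*
[col 1] -000*, -010*, -011*, -100*, -101*, 0-00*, 0-01*, 00-0*, 00-1*, 000-*, 001-*, 010-*, 1-00*, 1-10*, 10-0*, 101-*, 11-0*, 110-*
[col 2] --00, -0-0, -01-, -10-, 0-0-, 00--, 1--0
Prime implicants: --00, -0-0, -01-, -10-, 0-0-, 00--, 1--0
PI chart (minterm → PIs covering it):
  0 | --00,-0-0,0-0-,00--
  1 | 0-0-,00--
  2 | -0-0,-01-,00--
  3 | -01-,00--
  4 | --00,-10-,0-0-
  8 | --00,-0-0,1--0
  10 | -0-0,-01-,1--0
  11 | -01-  (sole → essential)
  12 | --00,-10-,1--0
  13 | -10-  (sole → essential)
  14 | 1--0  (sole → essential)
Essential prime implicants: -01-, -10-, 1--0
Petrick residual → 0-0-
Minimum SOP uses 4 PIs: b'c + bc' + a'c' + ad'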